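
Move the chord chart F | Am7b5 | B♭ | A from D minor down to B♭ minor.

Db Fm7b5 Gb F

D minor down to B♭ minor is a major third; each chord root moves by that interval while the quality stays the same.
F: root F down a major third → Db, giving Db.
Am7b5: root A down a major third → F, giving Fm7b5.
B♭: root B♭ down a major third → Gb, giving Gb.
A: root A down a major third → F, giving F.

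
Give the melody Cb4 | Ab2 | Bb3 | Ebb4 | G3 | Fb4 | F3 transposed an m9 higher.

Dbb5 Bbb3 Cb5 Fbb5 Ab4 Gbb5 Gb4

Cb4 up a minor ninth is Dbb5.
A minor ninth up from Ab2 gives Bbb3.
A minor ninth up from Bb3 gives Cb5.
A minor ninth up from Ebb4 gives Fbb5.
A minor ninth up from G3 gives Ab4.
Fb4 up a minor ninth is Gbb5.
A minor ninth up from F3 gives Gb4.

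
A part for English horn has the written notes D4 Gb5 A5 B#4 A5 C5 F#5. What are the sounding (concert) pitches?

G3 Cb5 D5 E#4 D5 F4 B4

The English horn sounds a perfect fifth below written, so transpose each written note down a perfect fifth.
D4 gives G3
Gb5 gives Cb5
A5 gives D5
B#4 gives E#4
A5 gives D5
C5 gives F4
F#5 gives B4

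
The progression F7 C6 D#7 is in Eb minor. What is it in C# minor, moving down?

D#7 A#6 B##7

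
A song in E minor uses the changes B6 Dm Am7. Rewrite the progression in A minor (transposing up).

E6 Gm Dm7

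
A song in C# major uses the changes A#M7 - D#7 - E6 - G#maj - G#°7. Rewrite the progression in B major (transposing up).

G#M7 C#7 D6 F#maj F#°7

C# major up to B major is a minor seventh; each chord root moves by that interval while the quality stays the same.
A#M7: root A# up a minor seventh → G#, giving G#M7.
D#7: root D# up a minor seventh → C#, giving C#7.
E6: root E up a minor seventh → D, giving D6.
G#maj: root G# up a minor seventh → F#, giving F#maj.
G#°7: root G# up a minor seventh → F#, giving F#°7.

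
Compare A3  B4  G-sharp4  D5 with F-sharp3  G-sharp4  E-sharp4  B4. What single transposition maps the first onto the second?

From A3 to F#3 is 3 letter names — a third of some quality.
F#3 to A3 is 3 semitones, which makes it a minor third; the second version is lower, so the direction is down.
Checking another pair — D5 → B4 — gives the same interval.

down a minor third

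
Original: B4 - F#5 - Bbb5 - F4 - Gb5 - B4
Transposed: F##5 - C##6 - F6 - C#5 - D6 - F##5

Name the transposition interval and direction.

up an augmented fifth

Take the first pair: B4 → F##5. B to F spans 5 letter names, so the interval is some kind of fifth.
B4 to F##5 is 8 semitones, which makes it an augmented fifth; the second version is higher, so the direction is up.
Checking another pair — B4 → F##5 — gives the same interval.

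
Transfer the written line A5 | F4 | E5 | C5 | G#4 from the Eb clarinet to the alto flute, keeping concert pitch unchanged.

First find concert pitch: the Eb clarinet sounds a minor third above written, so A5 F4 E5 C5 G#4 sounds C6 Ab4 G5 Eb5 B4.
Then write for alto flute: it sounds a perfect fourth below written, so the part must be a perfect fourth above concert.
C6 → F6
Ab4 → Db5
G5 → C6
Eb5 → Ab5
B4 → E5

F6 Db5 C6 Ab5 E5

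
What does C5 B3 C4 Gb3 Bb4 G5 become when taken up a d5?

Gb5 F4 Gb4 Dbb4 Fb5 Db6

C5 → Gb5
B3 → F4
C4 → Gb4
Gb3 → Dbb4
Bb4 → Fb5
G5 → Db6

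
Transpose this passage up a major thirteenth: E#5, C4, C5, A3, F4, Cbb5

C##7 A5 A6 F#5 D6 Abb6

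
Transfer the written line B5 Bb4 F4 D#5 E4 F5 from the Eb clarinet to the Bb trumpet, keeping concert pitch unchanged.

E6 Eb5 Bb4 G#5 A4 Bb5

First find concert pitch: the Eb clarinet sounds a minor third above written, so B5 Bb4 F4 D#5 E4 F5 sounds D6 Db5 Ab4 F#5 G4 Ab5.
Then write for Bb trumpet: it sounds a major second below written, so the part must be a major second above concert.
D6 → E6
Db5 → Eb5
Ab4 → Bb4
F#5 → G#5
G4 → A4
Ab5 → Bb5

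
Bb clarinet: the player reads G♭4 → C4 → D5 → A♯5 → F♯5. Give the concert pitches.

The Bb clarinet sounds a major second below written, so transpose each written note down a major second.
Gb4 -> Fb4
C4 -> Bb3
D5 -> C5
A#5 -> G#5
F#5 -> E5

Fb4 Bb3 C5 G#5 E5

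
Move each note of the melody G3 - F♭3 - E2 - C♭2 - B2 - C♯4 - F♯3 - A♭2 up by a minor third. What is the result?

G3 to Bb3
Fb3 to Abb3
E2 to G2
Cb2 to Ebb2
B2 to D3
C#4 to E4
F#3 to A3
Ab2 to Cb3

Bb3 Abb3 G2 Ebb2 D3 E4 A3 Cb3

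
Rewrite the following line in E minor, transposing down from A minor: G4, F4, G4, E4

A minor to E minor down is a perfect fourth, so every note moves down by that interval.
G4 gives D4
F4 gives C4
G4 gives D4
E4 gives B3

D4 C4 D4 B3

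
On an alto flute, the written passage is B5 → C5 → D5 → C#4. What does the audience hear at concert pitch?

Written C4 on the alto flute sounds as G3, a perfect fourth lower; apply that shift to every note.
B5 gives F#5
C5 gives G4
D5 gives A4
C#4 gives G#3

F#5 G4 A4 G#3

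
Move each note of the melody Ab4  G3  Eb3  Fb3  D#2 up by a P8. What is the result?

Ab5 G4 Eb4 Fb4 D#3

Ab4: an octave up reaches A, and 12 semitones makes it Ab5.
G3 up a perfect octave is G4.
A perfect octave up from Eb3 gives Eb4.
A perfect octave up from Fb3 gives Fb4.
A perfect octave up from D#2 gives D#3.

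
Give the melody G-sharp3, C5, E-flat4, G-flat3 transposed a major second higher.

G#3 → A#3
C5 → D5
Eb4 → F4
Gb3 → Ab3

A#3 D5 F4 Ab3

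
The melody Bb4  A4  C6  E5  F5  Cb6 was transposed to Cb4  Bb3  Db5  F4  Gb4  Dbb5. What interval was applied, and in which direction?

down a major seventh

From Bb4 to Cb4 is 7 letter names — a seventh of some quality.
Cb4 to Bb4 is 11 semitones, which makes it a major seventh; the second version is lower, so the direction is down.
Checking another pair — Cb6 → Dbb5 — gives the same interval.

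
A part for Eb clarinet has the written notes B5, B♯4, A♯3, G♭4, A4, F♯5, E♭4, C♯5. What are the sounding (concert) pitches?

D6 D#5 C#4 Bbb4 C5 A5 Gb4 E5

Written C4 on the Eb clarinet sounds as Eb4, a minor third higher; apply that shift to every note.
B5 -> D6
B#4 -> D#5
A#3 -> C#4
Gb4 -> Bbb4
A4 -> C5
F#5 -> A5
Eb4 -> Gb4
C#5 -> E5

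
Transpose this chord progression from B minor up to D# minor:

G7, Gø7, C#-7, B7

B7 Bø7 E#-7 D#7

B minor up to D# minor is a major third; each chord root moves by that interval while the quality stays the same.
G7: root G up a major third → B, giving B7.
Gø7: root G up a major third → B, giving Bø7.
C#-7: root C# up a major third → E#, giving E#-7.
B7: root B up a major third → D#, giving D#7.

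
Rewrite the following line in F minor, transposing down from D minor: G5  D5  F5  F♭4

Bb4 F4 Ab4 Abb3

From D down to F is a major sixth; apply that to each pitch.
G5 → Bb4
D5 → F4
F5 → Ab4
Fb4 → Abb3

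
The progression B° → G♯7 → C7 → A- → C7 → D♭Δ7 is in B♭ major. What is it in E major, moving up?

B♭ major up to E major is an augmented fourth; each chord root moves by that interval while the quality stays the same.
B°: root B up an augmented fourth → E#, giving E#°.
G♯7: root G♯ up an augmented fourth → C##, giving C##7.
C7: root C up an augmented fourth → F#, giving F#7.
A-: root A up an augmented fourth → D#, giving D#-.
C7: root C up an augmented fourth → F#, giving F#7.
D♭Δ7: root D♭ up an augmented fourth → G, giving GΔ7.

E#° C##7 F#7 D#- F#7 GΔ7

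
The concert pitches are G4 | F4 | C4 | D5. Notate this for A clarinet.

Bb4 Ab4 Eb4 F5

Written C4 sounds as A3 on the A clarinet, so concert pitches are written a minor third up.
G4 becomes Bb4
F4 becomes Ab4
C4 becomes Eb4
D5 becomes F5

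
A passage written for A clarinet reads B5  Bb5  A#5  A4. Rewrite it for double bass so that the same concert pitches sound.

G#6 G6 F##6 F#5

First find concert pitch: the A clarinet sounds a minor third below written, so B5 Bb5 A#5 A4 sounds G#5 G5 F##5 F#4.
Then write for double bass: it sounds a perfect octave below written, so the part must be a perfect octave above concert.
G#5 → G#6
G5 → G6
F##5 → F##6
F#4 → F#5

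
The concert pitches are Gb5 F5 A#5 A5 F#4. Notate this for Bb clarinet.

Written C4 sounds as Bb3 on the Bb clarinet, so concert pitches are written a major second up.
Gb5 to Ab5
F5 to G5
A#5 to B#5
A5 to B5
F#4 to G#4

Ab5 G5 B#5 B5 G#4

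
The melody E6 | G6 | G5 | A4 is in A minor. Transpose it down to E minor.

B5 D6 D5 E4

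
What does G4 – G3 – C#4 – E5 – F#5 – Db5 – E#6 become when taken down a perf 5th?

G4 -> C4
G3 -> C3
C#4 -> F#3
E5 -> A4
F#5 -> B4
Db5 -> Gb4
E#6 -> A#5

C4 C3 F#3 A4 B4 Gb4 A#5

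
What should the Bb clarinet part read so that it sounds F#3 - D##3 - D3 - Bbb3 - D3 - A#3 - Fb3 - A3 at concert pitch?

Written C4 sounds as Bb3 on the Bb clarinet, so concert pitches are written a major second up.
F#3 gives G#3
D##3 gives E##3
D3 gives E3
Bbb3 gives Cb4
D3 gives E3
A#3 gives B#3
Fb3 gives Gb3
A3 gives B3

G#3 E##3 E3 Cb4 E3 B#3 Gb3 B3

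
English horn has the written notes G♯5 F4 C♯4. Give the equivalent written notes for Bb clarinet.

D#5 C4 G#3

First find concert pitch: the English horn sounds a perfect fifth below written, so G♯5 F4 C♯4 sounds C#5 Bb3 F#3.
Then write for Bb clarinet: it sounds a major second below written, so the part must be a major second above concert.
C#5 → D#5
Bb3 → C4
F#3 → G#3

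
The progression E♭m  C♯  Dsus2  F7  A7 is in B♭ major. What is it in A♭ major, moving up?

B♭ major up to A♭ major is a minor seventh; each chord root moves by that interval while the quality stays the same.
E♭m: root E♭ up a minor seventh → Db, giving Dbm.
C♯: root C♯ up a minor seventh → B, giving B.
Dsus2: root D up a minor seventh → C, giving Csus2.
F7: root F up a minor seventh → Eb, giving Eb7.
A7: root A up a minor seventh → G, giving G7.

Dbm B Csus2 Eb7 G7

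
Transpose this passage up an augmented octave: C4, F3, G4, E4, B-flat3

C#5 F#4 G#5 E#5 B4

C4: an octave up reaches C, and 13 semitones makes it C#5.
F3 up an augmented octave is F#4.
An augmented octave up from G4 gives G#5.
An augmented octave up from E4 gives E#5.
Bb3: an octave up reaches B, and 13 semitones makes it B4.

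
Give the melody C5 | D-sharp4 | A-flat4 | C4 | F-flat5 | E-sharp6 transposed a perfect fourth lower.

C5 becomes G4
D#4 becomes A#3
Ab4 becomes Eb4
C4 becomes G3
Fb5 becomes Cb5
E#6 becomes B#5

G4 A#3 Eb4 G3 Cb5 B#5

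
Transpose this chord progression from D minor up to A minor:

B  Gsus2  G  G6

F# Dsus2 D D6

D minor up to A minor is a perfect fifth; each chord root moves by that interval while the quality stays the same.
B: root B up a perfect fifth → F#, giving F#.
Gsus2: root G up a perfect fifth → D, giving Dsus2.
G: root G up a perfect fifth → D, giving D.
G6: root G up a perfect fifth → D, giving D6.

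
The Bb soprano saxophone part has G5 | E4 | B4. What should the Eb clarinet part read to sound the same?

D5 B3 F#4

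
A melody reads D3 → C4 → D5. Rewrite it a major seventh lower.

Eb2 Db3 Eb4

D3 -> Eb2
C4 -> Db3
D5 -> Eb4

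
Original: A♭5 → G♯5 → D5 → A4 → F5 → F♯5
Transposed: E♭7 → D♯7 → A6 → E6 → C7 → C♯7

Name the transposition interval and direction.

up a perfect twelfth

From Ab5 to Eb7 is 12 letter names — a twelfth of some quality.
Ab5 to Eb7 is 19 semitones, which makes it a perfect twelfth; the second version is higher, so the direction is up.
Checking another pair — F#5 → C#7 — gives the same interval.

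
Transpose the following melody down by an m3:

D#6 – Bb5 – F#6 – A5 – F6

B#5 G5 D#6 F#5 D6

D#6 → B#5
Bb5 → G5
F#6 → D#6
A5 → F#5
F6 → D6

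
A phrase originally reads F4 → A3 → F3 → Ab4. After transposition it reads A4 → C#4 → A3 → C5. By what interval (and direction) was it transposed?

up a major third

From F4 to A4 is 3 letter names — a third of some quality.
F4 to A4 is 4 semitones, which makes it a major third; the second version is higher, so the direction is up.
Checking another pair — Ab4 → C5 — gives the same interval.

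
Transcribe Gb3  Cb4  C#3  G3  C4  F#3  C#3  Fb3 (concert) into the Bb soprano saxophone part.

Written C4 sounds as Bb3 on the Bb soprano saxophone, so concert pitches are written a major second up.
Gb3 -> Ab3
Cb4 -> Db4
C#3 -> D#3
G3 -> A3
C4 -> D4
F#3 -> G#3
C#3 -> D#3
Fb3 -> Gb3

Ab3 Db4 D#3 A3 D4 G#3 D#3 Gb3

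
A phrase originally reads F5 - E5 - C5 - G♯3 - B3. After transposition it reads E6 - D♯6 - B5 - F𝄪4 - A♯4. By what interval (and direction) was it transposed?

Take the first pair: F5 → E6. F to E spans 7 letter names, so the interval is some kind of seventh.
F5 to E6 is 11 semitones, which makes it a major seventh; the second version is higher, so the direction is up.
Checking another pair — B3 → A#4 — gives the same interval.

up a major seventh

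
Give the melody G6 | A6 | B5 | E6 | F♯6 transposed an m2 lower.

F#6 G#6 A#5 D#6 E#6

G6 down a minor second is F#6.
A6: a second down reaches G, and 1 semitone makes it G#6.
B5: a second down reaches A, and 1 semitone makes it A#5.
A minor second down from E6 gives D#6.
A minor second down from F#6 gives E#6.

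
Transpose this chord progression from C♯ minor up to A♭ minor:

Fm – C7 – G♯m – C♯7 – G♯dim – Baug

C♯ minor up to A♭ minor is a diminished sixth; each chord root moves by that interval while the quality stays the same.
Fm: root F up a diminished sixth → Dbb, giving Dbbm.
C7: root C up a diminished sixth → Abb, giving Abb7.
G♯m: root G♯ up a diminished sixth → Eb, giving Ebm.
C♯7: root C♯ up a diminished sixth → Ab, giving Ab7.
G♯dim: root G♯ up a diminished sixth → Eb, giving Ebdim.
Baug: root B up a diminished sixth → Gb, giving Gbaug.

Dbbm Abb7 Ebm Ab7 Ebdim Gbaug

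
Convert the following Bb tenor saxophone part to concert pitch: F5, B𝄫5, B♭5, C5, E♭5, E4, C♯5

Written C4 on the Bb tenor saxophone sounds as Bb2, a major ninth lower; apply that shift to every note.
F5 → Eb4
Bbb5 → Abb4
Bb5 → Ab4
C5 → Bb3
Eb5 → Db4
E4 → D3
C#5 → B3

Eb4 Abb4 Ab4 Bb3 Db4 D3 B3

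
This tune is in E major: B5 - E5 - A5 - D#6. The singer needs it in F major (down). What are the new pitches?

C5 F4 Bb4 E5

From E down to F is a major seventh; apply that to each pitch.
B5 becomes C5
E5 becomes F4
A5 becomes Bb4
D#6 becomes E5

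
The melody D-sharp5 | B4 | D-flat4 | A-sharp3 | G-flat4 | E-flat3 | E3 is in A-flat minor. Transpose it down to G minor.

From A-flat down to G is a minor second; apply that to each pitch.
D#5 gives C##5
B4 gives A#4
Db4 gives C4
A#3 gives G##3
Gb4 gives F4
Eb3 gives D3
E3 gives D#3

C##5 A#4 C4 G##3 F4 D3 D#3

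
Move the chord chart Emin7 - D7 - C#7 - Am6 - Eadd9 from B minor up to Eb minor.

Abmin7 Gb7 F7 Dbm6 Abadd9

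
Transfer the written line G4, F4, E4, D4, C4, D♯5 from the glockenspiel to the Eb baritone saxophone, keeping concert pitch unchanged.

E8 D8 C#8 B7 A7 B#8

First find concert pitch: the glockenspiel sounds a perfect fifteenth above written, so G4 F4 E4 D4 C4 D♯5 sounds G6 F6 E6 D6 C6 D#7.
Then write for Eb baritone saxophone: it sounds a major thirteenth below written, so the part must be a major thirteenth above concert.
G6 → E8
F6 → D8
E6 → C#8
D6 → B7
C6 → A7
D#7 → B#8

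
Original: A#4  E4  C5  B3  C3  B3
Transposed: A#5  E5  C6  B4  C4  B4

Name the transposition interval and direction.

up a perfect octave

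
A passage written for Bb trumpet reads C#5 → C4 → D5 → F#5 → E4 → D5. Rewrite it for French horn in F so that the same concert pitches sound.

First find concert pitch: the Bb trumpet sounds a major second below written, so C#5 C4 D5 F#5 E4 D5 sounds B4 Bb3 C5 E5 D4 C5.
Then write for French horn in F: it sounds a perfect fifth below written, so the part must be a perfect fifth above concert.
B4 → F#5
Bb3 → F4
C5 → G5
E5 → B5
D4 → A4
C5 → G5

F#5 F4 G5 B5 A4 G5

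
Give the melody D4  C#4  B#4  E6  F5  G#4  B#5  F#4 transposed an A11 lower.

Ab2 G2 F#3 Bb4 Cb4 D3 F#4 C3

An augmented eleventh down from D4 gives Ab2.
C#4 down an augmented eleventh is G2.
An augmented eleventh down from B#4 gives F#3.
E6: an eleventh down reaches B, and 18 semitones makes it Bb4.
F5 down an augmented eleventh is Cb4.
An augmented eleventh down from G#4 gives D3.
B#5: an eleventh down reaches F, and 18 semitones makes it F#4.
F#4: an eleventh down reaches C, and 18 semitones makes it C3.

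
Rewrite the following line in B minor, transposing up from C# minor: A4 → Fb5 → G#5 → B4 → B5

G5 Ebb6 F#6 A5 A6

C# minor to B minor up is a minor seventh, so every note moves up by that interval.
A4 -> G5
Fb5 -> Ebb6
G#5 -> F#6
B4 -> A5
B5 -> A6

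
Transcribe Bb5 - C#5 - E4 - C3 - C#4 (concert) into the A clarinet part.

Written C4 sounds as A3 on the A clarinet, so concert pitches are written a minor third up.
Bb5 → Db6
C#5 → E5
E4 → G4
C3 → Eb3
C#4 → E4

Db6 E5 G4 Eb3 E4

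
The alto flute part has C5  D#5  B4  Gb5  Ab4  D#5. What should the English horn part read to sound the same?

First find concert pitch: the alto flute sounds a perfect fourth below written, so C5 D#5 B4 Gb5 Ab4 D#5 sounds G4 A#4 F#4 Db5 Eb4 A#4.
Then write for English horn: it sounds a perfect fifth below written, so the part must be a perfect fifth above concert.
G4 → D5
A#4 → E#5
F#4 → C#5
Db5 → Ab5
Eb4 → Bb4
A#4 → E#5

D5 E#5 C#5 Ab5 Bb4 E#5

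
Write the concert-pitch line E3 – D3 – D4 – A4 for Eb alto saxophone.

C#4 B3 B4 F#5

Written C4 sounds as Eb3 on the Eb alto saxophone, so concert pitches are written a major sixth up.
E3 → C#4
D3 → B3
D4 → B4
A4 → F#5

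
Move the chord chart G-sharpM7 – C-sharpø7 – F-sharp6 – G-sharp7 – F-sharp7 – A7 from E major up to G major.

BM7 Eø7 A6 B7 A7 C7

E major up to G major is a minor third; each chord root moves by that interval while the quality stays the same.
G-sharpM7: root G-sharp up a minor third → B, giving BM7.
C-sharpø7: root C-sharp up a minor third → E, giving Eø7.
F-sharp6: root F-sharp up a minor third → A, giving A6.
G-sharp7: root G-sharp up a minor third → B, giving B7.
F-sharp7: root F-sharp up a minor third → A, giving A7.
A7: root A up a minor third → C, giving C7.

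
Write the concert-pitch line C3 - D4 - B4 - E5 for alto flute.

The alto flute sounds a perfect fourth below written, so the written part must be a perfect fourth above concert — transpose each note up.
C3 becomes F3
D4 becomes G4
B4 becomes E5
E5 becomes A5

F3 G4 E5 A5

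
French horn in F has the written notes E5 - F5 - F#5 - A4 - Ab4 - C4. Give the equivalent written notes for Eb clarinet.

F#4 G4 G#4 B3 Bb3 D3

First find concert pitch: the French horn in F sounds a perfect fifth below written, so E5 F5 F#5 A4 Ab4 C4 sounds A4 Bb4 B4 D4 Db4 F3.
Then write for Eb clarinet: it sounds a minor third above written, so the part must be a minor third below concert.
A4 → F#4
Bb4 → G4
B4 → G#4
D4 → B3
Db4 → Bb3
F3 → D3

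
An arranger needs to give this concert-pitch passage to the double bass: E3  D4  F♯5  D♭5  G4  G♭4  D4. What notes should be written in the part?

E4 D5 F#6 Db6 G5 Gb5 D5

The double bass sounds a perfect octave below written, so the written part must be a perfect octave above concert — transpose each note up.
E3 becomes E4
D4 becomes D5
F#5 becomes F#6
Db5 becomes Db6
G4 becomes G5
Gb4 becomes Gb5
D4 becomes D5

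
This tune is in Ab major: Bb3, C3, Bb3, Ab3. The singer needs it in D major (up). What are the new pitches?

From Ab up to D is an augmented fourth; apply that to each pitch.
Bb3 becomes E4
C3 becomes F#3
Bb3 becomes E4
Ab3 becomes D4

E4 F#3 E4 D4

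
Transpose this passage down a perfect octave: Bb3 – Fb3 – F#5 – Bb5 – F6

A perfect octave down from Bb3 gives Bb2.
Fb3 down a perfect octave is Fb2.
F#5: an octave down reaches F, and 12 semitones makes it F#4.
Bb5: an octave down reaches B, and 12 semitones makes it Bb4.
F6: an octave down reaches F, and 12 semitones makes it F5.

Bb2 Fb2 F#4 Bb4 F5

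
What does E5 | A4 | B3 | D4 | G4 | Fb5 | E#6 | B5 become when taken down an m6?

G#4 C#4 D#3 F#3 B3 Ab4 G##5 D#5

E5: a sixth down reaches G, and 8 semitones makes it G#4.
A4 down a minor sixth is C#4.
B3: a sixth down reaches D, and 8 semitones makes it D#3.
D4 down a minor sixth is F#3.
A minor sixth down from G4 gives B3.
Fb5 down a minor sixth is Ab4.
E#6: a sixth down reaches G, and 8 semitones makes it G##5.
B5: a sixth down reaches D, and 8 semitones makes it D#5.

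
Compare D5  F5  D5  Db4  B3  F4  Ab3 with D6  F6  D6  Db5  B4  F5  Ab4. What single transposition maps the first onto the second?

up a perfect octave

From D5 to D6 is 8 letter names — an octave of some quality.
D5 to D6 is 12 semitones, which makes it a perfect octave; the second version is higher, so the direction is up.
Checking another pair — Ab3 → Ab4 — gives the same interval.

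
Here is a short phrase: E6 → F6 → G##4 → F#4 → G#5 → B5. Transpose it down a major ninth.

D5 Eb5 F##3 E3 F#4 A4

E6 -> D5
F6 -> Eb5
G##4 -> F##3
F#4 -> E3
G#5 -> F#4
B5 -> A4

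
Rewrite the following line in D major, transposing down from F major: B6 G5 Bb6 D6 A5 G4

G#6 E5 G6 B5 F#5 E4

From F down to D is a minor third; apply that to each pitch.
B6 to G#6
G5 to E5
Bb6 to G6
D6 to B5
A5 to F#5
G4 to E4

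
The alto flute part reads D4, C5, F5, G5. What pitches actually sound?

A3 G4 C5 D5

The alto flute sounds a perfect fourth below written, so transpose each written note down a perfect fourth.
D4 becomes A3
C5 becomes G4
F5 becomes C5
G5 becomes D5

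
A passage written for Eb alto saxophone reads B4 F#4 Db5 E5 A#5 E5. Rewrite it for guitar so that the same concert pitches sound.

D5 A4 Fb5 G5 C#6 G5

First find concert pitch: the Eb alto saxophone sounds a major sixth below written, so B4 F#4 Db5 E5 A#5 E5 sounds D4 A3 Fb4 G4 C#5 G4.
Then write for guitar: it sounds a perfect octave below written, so the part must be a perfect octave above concert.
D4 → D5
A3 → A4
Fb4 → Fb5
G4 → G5
C#5 → C#6
G4 → G5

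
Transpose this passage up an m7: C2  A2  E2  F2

C2: a seventh up reaches B, and 10 semitones makes it Bb2.
A minor seventh up from A2 gives G3.
E2 up a minor seventh is D3.
F2 up a minor seventh is Eb3.

Bb2 G3 D3 Eb3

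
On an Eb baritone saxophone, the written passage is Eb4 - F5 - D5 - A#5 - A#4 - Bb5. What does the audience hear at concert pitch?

The Eb baritone saxophone sounds a major thirteenth below written, so transpose each written note down a major thirteenth.
Eb4 -> Gb2
F5 -> Ab3
D5 -> F3
A#5 -> C#4
A#4 -> C#3
Bb5 -> Db4

Gb2 Ab3 F3 C#4 C#3 Db4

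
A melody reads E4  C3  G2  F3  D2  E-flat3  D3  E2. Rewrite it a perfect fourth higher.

A4 F3 C3 Bb3 G2 Ab3 G3 A2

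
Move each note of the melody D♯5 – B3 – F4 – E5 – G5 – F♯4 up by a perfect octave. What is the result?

D#5 up a perfect octave is D#6.
A perfect octave up from B3 gives B4.
F4 up a perfect octave is F5.
A perfect octave up from E5 gives E6.
G5 up a perfect octave is G6.
A perfect octave up from F#4 gives F#5.

D#6 B4 F5 E6 G6 F#5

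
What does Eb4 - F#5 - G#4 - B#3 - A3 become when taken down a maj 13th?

Gb2 A3 B2 D#2 C2

Eb4: a thirteenth down reaches G, and 21 semitones makes it Gb2.
F#5 down a major thirteenth is A3.
A major thirteenth down from G#4 gives B2.
B#3: a thirteenth down reaches D, and 21 semitones makes it D#2.
A3 down a major thirteenth is C2.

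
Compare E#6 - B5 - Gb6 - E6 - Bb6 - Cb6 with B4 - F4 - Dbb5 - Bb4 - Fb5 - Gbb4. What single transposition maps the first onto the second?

down an augmented eleventh

From E#6 to B4 is 11 letter names — an eleventh of some quality.
B4 to E#6 is 18 semitones, which makes it an augmented eleventh; the second version is lower, so the direction is down.
Checking another pair — Cb6 → Gbb4 — gives the same interval.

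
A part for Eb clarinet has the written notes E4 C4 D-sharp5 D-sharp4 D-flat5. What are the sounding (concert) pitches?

G4 Eb4 F#5 F#4 Fb5

Written C4 on the Eb clarinet sounds as Eb4, a minor third higher; apply that shift to every note.
E4 gives G4
C4 gives Eb4
D#5 gives F#5
D#4 gives F#4
Db5 gives Fb5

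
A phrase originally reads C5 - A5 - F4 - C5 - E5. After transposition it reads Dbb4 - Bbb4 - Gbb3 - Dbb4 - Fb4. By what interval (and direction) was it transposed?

down an augmented seventh

From C5 to Dbb4 is 7 letter names — a seventh of some quality.
Dbb4 to C5 is 12 semitones, which makes it an augmented seventh; the second version is lower, so the direction is down.
Checking another pair — E5 → Fb4 — gives the same interval.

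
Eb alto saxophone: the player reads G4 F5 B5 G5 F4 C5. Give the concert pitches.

Bb3 Ab4 D5 Bb4 Ab3 Eb4

Written C4 on the Eb alto saxophone sounds as Eb3, a major sixth lower; apply that shift to every note.
G4 to Bb3
F5 to Ab4
B5 to D5
G5 to Bb4
F4 to Ab3
C5 to Eb4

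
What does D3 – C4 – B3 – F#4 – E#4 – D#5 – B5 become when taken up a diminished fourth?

Gb3 Fb4 Eb4 Bb4 A4 G5 Eb6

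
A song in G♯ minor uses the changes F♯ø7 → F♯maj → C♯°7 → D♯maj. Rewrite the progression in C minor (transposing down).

Bbø7 Bbmaj F°7 Gmaj

G♯ minor down to C minor is an augmented fifth; each chord root moves by that interval while the quality stays the same.
F♯ø7: root F♯ down an augmented fifth → Bb, giving Bbø7.
F♯maj: root F♯ down an augmented fifth → Bb, giving Bbmaj.
C♯°7: root C♯ down an augmented fifth → F, giving F°7.
D♯maj: root D♯ down an augmented fifth → G, giving Gmaj.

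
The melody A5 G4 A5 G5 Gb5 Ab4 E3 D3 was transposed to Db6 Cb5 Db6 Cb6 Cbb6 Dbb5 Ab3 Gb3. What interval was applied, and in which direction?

up a diminished fourth

From A5 to Db6 is 4 letter names — a fourth of some quality.
A5 to Db6 is 4 semitones, which makes it a diminished fourth; the second version is higher, so the direction is up.
Checking another pair — D3 → Gb3 — gives the same interval.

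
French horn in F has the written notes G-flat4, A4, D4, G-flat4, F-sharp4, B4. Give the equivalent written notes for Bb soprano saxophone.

Db4 E4 A3 Db4 C#4 F#4

First find concert pitch: the French horn in F sounds a perfect fifth below written, so G-flat4 A4 D4 G-flat4 F-sharp4 B4 sounds Cb4 D4 G3 Cb4 B3 E4.
Then write for Bb soprano saxophone: it sounds a major second below written, so the part must be a major second above concert.
Cb4 → Db4
D4 → E4
G3 → A3
Cb4 → Db4
B3 → C#4
E4 → F#4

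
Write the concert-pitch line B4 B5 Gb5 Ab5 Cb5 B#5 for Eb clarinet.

The Eb clarinet sounds a minor third above written, so the written part must be a minor third below concert — transpose each note down.
B4 -> G#4
B5 -> G#5
Gb5 -> Eb5
Ab5 -> F5
Cb5 -> Ab4
B#5 -> G##5

G#4 G#5 Eb5 F5 Ab4 G##5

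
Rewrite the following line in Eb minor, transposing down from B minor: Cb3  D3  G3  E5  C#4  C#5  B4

Fbb2 Gb2 Cb3 Ab4 F3 F4 Eb4

From B down to Eb is an augmented fifth; apply that to each pitch.
Cb3 → Fbb2
D3 → Gb2
G3 → Cb3
E5 → Ab4
C#4 → F3
C#5 → F4
B4 → Eb4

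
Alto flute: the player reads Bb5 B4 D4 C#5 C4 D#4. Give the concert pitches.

F5 F#4 A3 G#4 G3 A#3

Written C4 on the alto flute sounds as G3, a perfect fourth lower; apply that shift to every note.
Bb5 -> F5
B4 -> F#4
D4 -> A3
C#5 -> G#4
C4 -> G3
D#4 -> A#3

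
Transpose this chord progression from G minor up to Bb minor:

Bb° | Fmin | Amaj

Db° Abmin Cmaj

G minor up to Bb minor is a minor third; each chord root moves by that interval while the quality stays the same.
Bb°: root Bb up a minor third → Db, giving Db°.
Fmin: root F up a minor third → Ab, giving Abmin.
Amaj: root A up a minor third → C, giving Cmaj.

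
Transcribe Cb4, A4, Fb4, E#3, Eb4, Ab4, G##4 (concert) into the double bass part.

The double bass sounds a perfect octave below written, so the written part must be a perfect octave above concert — transpose each note up.
Cb4 becomes Cb5
A4 becomes A5
Fb4 becomes Fb5
E#3 becomes E#4
Eb4 becomes Eb5
Ab4 becomes Ab5
G##4 becomes G##5

Cb5 A5 Fb5 E#4 Eb5 Ab5 G##5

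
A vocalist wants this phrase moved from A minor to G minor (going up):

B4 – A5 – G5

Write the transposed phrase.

A minor to G minor up is a minor seventh, so every note moves up by that interval.
B4 gives A5
A5 gives G6
G5 gives F6

A5 G6 F6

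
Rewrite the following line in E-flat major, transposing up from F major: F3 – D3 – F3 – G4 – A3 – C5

Eb4 C4 Eb4 F5 G4 Bb5

From F up to E-flat is a minor seventh; apply that to each pitch.
F3 to Eb4
D3 to C4
F3 to Eb4
G4 to F5
A3 to G4
C5 to Bb5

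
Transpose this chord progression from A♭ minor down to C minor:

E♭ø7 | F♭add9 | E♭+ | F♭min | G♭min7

A♭ minor down to C minor is a minor sixth; each chord root moves by that interval while the quality stays the same.
E♭ø7: root E♭ down a minor sixth → G, giving Gø7.
F♭add9: root F♭ down a minor sixth → Ab, giving Abadd9.
E♭+: root E♭ down a minor sixth → G, giving G+.
F♭min: root F♭ down a minor sixth → Ab, giving Abmin.
G♭min7: root G♭ down a minor sixth → Bb, giving Bbmin7.

Gø7 Abadd9 G+ Abmin Bbmin7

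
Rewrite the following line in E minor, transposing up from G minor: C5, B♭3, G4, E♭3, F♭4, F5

From G up to E is a major sixth; apply that to each pitch.
C5 to A5
Bb3 to G4
G4 to E5
Eb3 to C4
Fb4 to Db5
F5 to D6

A5 G4 E5 C4 Db5 D6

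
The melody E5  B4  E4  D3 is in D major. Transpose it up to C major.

D6 A5 D5 C4

From D up to C is a minor seventh; apply that to each pitch.
E5 -> D6
B4 -> A5
E4 -> D5
D3 -> C4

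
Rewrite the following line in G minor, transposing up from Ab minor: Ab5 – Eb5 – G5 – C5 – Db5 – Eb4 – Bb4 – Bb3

G6 D6 F#6 B5 C6 D5 A5 A4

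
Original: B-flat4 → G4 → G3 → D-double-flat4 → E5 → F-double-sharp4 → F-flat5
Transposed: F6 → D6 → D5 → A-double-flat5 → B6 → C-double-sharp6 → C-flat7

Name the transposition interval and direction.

From Bb4 to F6 is 12 letter names — a twelfth of some quality.
Bb4 to F6 is 19 semitones, which makes it a perfect twelfth; the second version is higher, so the direction is up.
Checking another pair — Fb5 → Cb7 — gives the same interval.

up a perfect twelfth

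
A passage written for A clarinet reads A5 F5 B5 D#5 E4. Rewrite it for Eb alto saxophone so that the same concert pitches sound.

First find concert pitch: the A clarinet sounds a minor third below written, so A5 F5 B5 D#5 E4 sounds F#5 D5 G#5 B#4 C#4.
Then write for Eb alto saxophone: it sounds a major sixth below written, so the part must be a major sixth above concert.
F#5 → D#6
D5 → B5
G#5 → E#6
B#4 → G##5
C#4 → A#4

D#6 B5 E#6 G##5 A#4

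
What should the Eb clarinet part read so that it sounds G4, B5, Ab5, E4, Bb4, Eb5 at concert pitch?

The Eb clarinet sounds a minor third above written, so the written part must be a minor third below concert — transpose each note down.
G4 becomes E4
B5 becomes G#5
Ab5 becomes F5
E4 becomes C#4
Bb4 becomes G4
Eb5 becomes C5

E4 G#5 F5 C#4 G4 C5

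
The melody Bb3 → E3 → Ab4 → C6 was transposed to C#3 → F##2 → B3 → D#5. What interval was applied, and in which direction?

Take the first pair: Bb3 → C#3. B to C spans 7 letter names, so the interval is some kind of seventh.
C#3 to Bb3 is 9 semitones, which makes it a diminished seventh; the second version is lower, so the direction is down.
Checking another pair — C6 → D#5 — gives the same interval.

down a diminished seventh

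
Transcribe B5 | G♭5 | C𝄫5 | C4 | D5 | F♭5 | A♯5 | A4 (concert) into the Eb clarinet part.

G#5 Eb5 Abb4 A3 B4 Db5 F##5 F#4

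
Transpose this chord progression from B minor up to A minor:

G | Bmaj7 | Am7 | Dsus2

B minor up to A minor is a minor seventh; each chord root moves by that interval while the quality stays the same.
G: root G up a minor seventh → F, giving F.
Bmaj7: root B up a minor seventh → A, giving Amaj7.
Am7: root A up a minor seventh → G, giving Gm7.
Dsus2: root D up a minor seventh → C, giving Csus2.

F Amaj7 Gm7 Csus2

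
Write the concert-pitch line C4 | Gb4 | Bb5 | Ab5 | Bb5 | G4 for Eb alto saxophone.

A4 Eb5 G6 F6 G6 E5

Written C4 sounds as Eb3 on the Eb alto saxophone, so concert pitches are written a major sixth up.
C4 gives A4
Gb4 gives Eb5
Bb5 gives G6
Ab5 gives F6
Bb5 gives G6
G4 gives E5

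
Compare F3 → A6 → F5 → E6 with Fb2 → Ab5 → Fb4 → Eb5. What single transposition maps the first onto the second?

down an augmented octave

From F3 to Fb2 is 8 letter names — an octave of some quality.
Fb2 to F3 is 13 semitones, which makes it an augmented octave; the second version is lower, so the direction is down.
Checking another pair — E6 → Eb5 — gives the same interval.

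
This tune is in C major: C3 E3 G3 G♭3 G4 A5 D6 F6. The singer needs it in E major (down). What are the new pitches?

E2 G#2 B2 Bb2 B3 C#5 F#5 A5

C major to E major down is a minor sixth, so every note moves down by that interval.
C3 becomes E2
E3 becomes G#2
G3 becomes B2
Gb3 becomes Bb2
G4 becomes B3
A5 becomes C#5
D6 becomes F#5
F6 becomes A5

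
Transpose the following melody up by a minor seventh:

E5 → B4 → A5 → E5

E5 becomes D6
B4 becomes A5
A5 becomes G6
E5 becomes D6

D6 A5 G6 D6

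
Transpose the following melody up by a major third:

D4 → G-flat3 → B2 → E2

F#4 Bb3 D#3 G#2

D4 gives F#4
Gb3 gives Bb3
B2 gives D#3
E2 gives G#2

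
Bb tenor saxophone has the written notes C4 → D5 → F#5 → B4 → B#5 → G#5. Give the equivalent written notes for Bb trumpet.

C3 D4 F#4 B3 B#4 G#4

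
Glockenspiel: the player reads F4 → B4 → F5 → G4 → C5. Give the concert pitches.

The glockenspiel sounds a perfect fifteenth above written, so transpose each written note up a perfect fifteenth.
F4 to F6
B4 to B6
F5 to F7
G4 to G6
C5 to C7

F6 B6 F7 G6 C7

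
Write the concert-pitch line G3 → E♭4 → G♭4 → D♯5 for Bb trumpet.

Written C4 sounds as Bb3 on the Bb trumpet, so concert pitches are written a major second up.
G3 -> A3
Eb4 -> F4
Gb4 -> Ab4
D#5 -> E#5

A3 F4 Ab4 E#5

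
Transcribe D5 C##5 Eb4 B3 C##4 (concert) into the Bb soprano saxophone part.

E5 D##5 F4 C#4 D##4

The Bb soprano saxophone sounds a major second below written, so the written part must be a major second above concert — transpose each note up.
D5 to E5
C##5 to D##5
Eb4 to F4
B3 to C#4
C##4 to D##4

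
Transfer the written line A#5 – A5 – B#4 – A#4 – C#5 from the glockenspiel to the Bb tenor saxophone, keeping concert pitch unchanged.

B#8 B8 C##8 B#7 D#8

First find concert pitch: the glockenspiel sounds a perfect fifteenth above written, so A#5 A5 B#4 A#4 C#5 sounds A#7 A7 B#6 A#6 C#7.
Then write for Bb tenor saxophone: it sounds a major ninth below written, so the part must be a major ninth above concert.
A#7 → B#8
A7 → B8
B#6 → C##8
A#6 → B#7
C#7 → D#8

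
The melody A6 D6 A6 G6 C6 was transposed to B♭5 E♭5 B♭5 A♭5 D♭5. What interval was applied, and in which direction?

down a major seventh

From A6 to Bb5 is 7 letter names — a seventh of some quality.
Bb5 to A6 is 11 semitones, which makes it a major seventh; the second version is lower, so the direction is down.
Checking another pair — C6 → Db5 — gives the same interval.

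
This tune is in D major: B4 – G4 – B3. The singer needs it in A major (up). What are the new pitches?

F#5 D5 F#4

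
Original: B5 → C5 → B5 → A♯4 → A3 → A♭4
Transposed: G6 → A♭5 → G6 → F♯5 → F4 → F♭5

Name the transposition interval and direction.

Take the first pair: B5 → G6. B to G spans 6 letter names, so the interval is some kind of sixth.
B5 to G6 is 8 semitones, which makes it a minor sixth; the second version is higher, so the direction is up.
Checking another pair — Ab4 → Fb5 — gives the same interval.

up a minor sixth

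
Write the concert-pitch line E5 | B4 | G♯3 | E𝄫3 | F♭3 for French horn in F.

The French horn in F sounds a perfect fifth below written, so the written part must be a perfect fifth above concert — transpose each note up.
E5 becomes B5
B4 becomes F#5
G#3 becomes D#4
Ebb3 becomes Bbb3
Fb3 becomes Cb4

B5 F#5 D#4 Bbb3 Cb4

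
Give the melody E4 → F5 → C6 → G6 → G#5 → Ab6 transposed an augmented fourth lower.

E4 to Bb3
F5 to Cb5
C6 to Gb5
G6 to Db6
G#5 to D5
Ab6 to Ebb6

Bb3 Cb5 Gb5 Db6 D5 Ebb6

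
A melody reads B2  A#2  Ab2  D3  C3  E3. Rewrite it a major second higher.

C#3 B#2 Bb2 E3 D3 F#3

B2 → C#3
A#2 → B#2
Ab2 → Bb2
D3 → E3
C3 → D3
E3 → F#3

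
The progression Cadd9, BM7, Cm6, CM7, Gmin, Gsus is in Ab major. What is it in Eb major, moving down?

Ab major down to Eb major is a perfect fourth; each chord root moves by that interval while the quality stays the same.
Cadd9: root C down a perfect fourth → G, giving Gadd9.
BM7: root B down a perfect fourth → F#, giving F#M7.
Cm6: root C down a perfect fourth → G, giving Gm6.
CM7: root C down a perfect fourth → G, giving GM7.
Gmin: root G down a perfect fourth → D, giving Dmin.
Gsus: root G down a perfect fourth → D, giving Dsus.

Gadd9 F#M7 Gm6 GM7 Dmin Dsus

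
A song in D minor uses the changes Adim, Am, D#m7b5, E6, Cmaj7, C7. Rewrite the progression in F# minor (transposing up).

C#dim C#m F##m7b5 G#6 Emaj7 E7

D minor up to F# minor is a major third; each chord root moves by that interval while the quality stays the same.
Adim: root A up a major third → C#, giving C#dim.
Am: root A up a major third → C#, giving C#m.
D#m7b5: root D# up a major third → F##, giving F##m7b5.
E6: root E up a major third → G#, giving G#6.
Cmaj7: root C up a major third → E, giving Emaj7.
C7: root C up a major third → E, giving E7.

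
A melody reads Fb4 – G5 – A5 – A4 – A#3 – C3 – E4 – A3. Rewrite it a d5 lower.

Bb3 C#5 D#5 D#4 D##3 F#2 A#3 D#3

Fb4 -> Bb3
G5 -> C#5
A5 -> D#5
A4 -> D#4
A#3 -> D##3
C3 -> F#2
E4 -> A#3
A3 -> D#3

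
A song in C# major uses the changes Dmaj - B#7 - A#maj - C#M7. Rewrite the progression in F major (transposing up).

Gbmaj E7 Dmaj FM7

C# major up to F major is a diminished fourth; each chord root moves by that interval while the quality stays the same.
Dmaj: root D up a diminished fourth → Gb, giving Gbmaj.
B#7: root B# up a diminished fourth → E, giving E7.
A#maj: root A# up a diminished fourth → D, giving Dmaj.
C#M7: root C# up a diminished fourth → F, giving FM7.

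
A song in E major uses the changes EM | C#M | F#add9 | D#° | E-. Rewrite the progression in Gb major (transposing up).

GbM EbM Abadd9 F° Gb-

E major up to Gb major is a diminished third; each chord root moves by that interval while the quality stays the same.
EM: root E up a diminished third → Gb, giving GbM.
C#M: root C# up a diminished third → Eb, giving EbM.
F#add9: root F# up a diminished third → Ab, giving Abadd9.
D#°: root D# up a diminished third → F, giving F°.
E-: root E up a diminished third → Gb, giving Gb-.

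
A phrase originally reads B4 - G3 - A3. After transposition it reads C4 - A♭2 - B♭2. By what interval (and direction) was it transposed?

down a major seventh

Take the first pair: B4 → C4. B to C spans 7 letter names, so the interval is some kind of seventh.
C4 to B4 is 11 semitones, which makes it a major seventh; the second version is lower, so the direction is down.
Checking another pair — A3 → Bb2 — gives the same interval.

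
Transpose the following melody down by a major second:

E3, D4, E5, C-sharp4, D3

D3 C4 D5 B3 C3

E3 → D3
D4 → C4
E5 → D5
C#4 → B3
D3 → C3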